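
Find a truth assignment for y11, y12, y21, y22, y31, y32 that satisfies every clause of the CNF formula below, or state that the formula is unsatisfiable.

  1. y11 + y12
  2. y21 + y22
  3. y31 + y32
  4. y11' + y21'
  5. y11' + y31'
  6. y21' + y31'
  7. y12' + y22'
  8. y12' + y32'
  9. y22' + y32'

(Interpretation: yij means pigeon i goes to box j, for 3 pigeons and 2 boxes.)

UNSATISFIABLE

Try y11 = 1.
The clause (y21') is unit, so y21 = 0.
The clause (y22) is unit, so y22 = 1.
The clause (y31') is unit, so y31 = 0.
The clause (y32) is unit, so y32 = 1.
Now (y32') is unsatisfied and unit — conflict.
That branch fails; take y11 = 0 instead.
The clause (y12) is unit, so y12 = 1.
The clause (y22') is unit, so y22 = 0.
The clause (y21) is unit, so y21 = 1.
The clause (y31') is unit, so y31 = 0.
The clause (y32) is unit, so y32 = 1.
Now (y32') is unsatisfied and unit — conflict.
Either choice for y11 ends in contradiction.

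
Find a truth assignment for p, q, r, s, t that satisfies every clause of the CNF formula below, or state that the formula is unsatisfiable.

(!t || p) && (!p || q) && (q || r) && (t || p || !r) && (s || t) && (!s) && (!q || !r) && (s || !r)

Unit clause (!s) forces s = false.
Unit clause (t) forces t = true.
Unit clause (p) forces p = true.
Unit clause (q) forces q = true.
Unit clause (!r) forces r = false.
Every clause now holds.

p ↦ true,  q ↦ true,  r ↦ false,  s ↦ false,  t ↦ true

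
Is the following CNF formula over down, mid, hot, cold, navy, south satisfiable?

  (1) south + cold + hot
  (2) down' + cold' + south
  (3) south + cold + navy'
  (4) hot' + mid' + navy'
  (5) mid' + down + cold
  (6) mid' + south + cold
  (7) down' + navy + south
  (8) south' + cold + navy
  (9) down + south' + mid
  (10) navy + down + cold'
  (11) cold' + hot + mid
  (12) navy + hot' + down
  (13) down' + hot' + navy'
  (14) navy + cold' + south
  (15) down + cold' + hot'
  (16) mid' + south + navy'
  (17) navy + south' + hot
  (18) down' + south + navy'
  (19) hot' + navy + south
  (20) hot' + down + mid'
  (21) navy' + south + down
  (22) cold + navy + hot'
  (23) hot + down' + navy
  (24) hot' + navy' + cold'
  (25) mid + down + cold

Satisfiable

Branch on south: set south = 1.
Branch on cold: set cold = 1.
Branch on down: set down = 0.
(mid) alone gives mid = 1.
(navy) alone gives navy = 1.
(hot') alone gives hot = 0.
All clauses are satisfied.
A satisfying assignment: down ↦ 0,  mid ↦ 1,  hot ↦ 0,  cold ↦ 1,  navy ↦ 1,  south ↦ 1.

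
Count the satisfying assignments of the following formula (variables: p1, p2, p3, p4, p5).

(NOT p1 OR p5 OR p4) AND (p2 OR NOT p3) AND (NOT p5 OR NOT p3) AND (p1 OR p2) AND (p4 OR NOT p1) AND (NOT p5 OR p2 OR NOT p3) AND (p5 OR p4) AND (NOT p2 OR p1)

5

There are 2^5 = 32 truth assignments over (p1, p2, p3, p4, p5).
Split on p5. With p5 = true, the clauses containing p5 are satisfied and NOT p5 drops from the rest; 2 of the 2^4 = 16 assignments to the other variables satisfy what remains.
With p5 = false, by the same count on the reduced clause set, 3 assignments work.
Total: 2 + 3 = 5.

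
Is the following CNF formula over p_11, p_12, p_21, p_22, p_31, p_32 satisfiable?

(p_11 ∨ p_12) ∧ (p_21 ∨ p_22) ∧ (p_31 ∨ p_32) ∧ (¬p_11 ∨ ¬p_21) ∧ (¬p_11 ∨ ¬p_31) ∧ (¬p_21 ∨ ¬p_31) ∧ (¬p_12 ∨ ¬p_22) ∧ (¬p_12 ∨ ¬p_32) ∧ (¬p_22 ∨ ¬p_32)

Suppose p_11 = True.
The clause (¬p_21) is unit, so p_21 = False.
The clause (p_22) is unit, so p_22 = True.
The clause (¬p_31) is unit, so p_31 = False.
The clause (p_32) is unit, so p_32 = True.
Now (¬p_32) is unsatisfied and unit — conflict.
Undo p_11 and try p_11 = False.
The clause (p_12) is unit, so p_12 = True.
The clause (¬p_22) is unit, so p_22 = False.
The clause (p_21) is unit, so p_21 = True.
The clause (¬p_31) is unit, so p_31 = False.
The clause (p_32) is unit, so p_32 = True.
Now (¬p_32) is unsatisfied and unit — conflict.
Both values of p_11 lead to a conflict.
No assignment satisfies every clause.

Unsatisfiable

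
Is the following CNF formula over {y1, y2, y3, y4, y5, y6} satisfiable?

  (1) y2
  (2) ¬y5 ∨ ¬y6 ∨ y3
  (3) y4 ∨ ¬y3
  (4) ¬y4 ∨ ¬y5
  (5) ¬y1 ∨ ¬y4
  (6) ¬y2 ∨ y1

(y2) alone gives y2 = True.
(y1) alone gives y1 = True.
(¬y4) alone gives y4 = False.
(¬y3) alone gives y3 = False.
Try y5 = True.
(¬y6) alone gives y6 = False.
Every clause now holds.
A satisfying assignment: y1: True, y2: True, y3: False, y4: False, y5: True, y6: False.

Satisfiable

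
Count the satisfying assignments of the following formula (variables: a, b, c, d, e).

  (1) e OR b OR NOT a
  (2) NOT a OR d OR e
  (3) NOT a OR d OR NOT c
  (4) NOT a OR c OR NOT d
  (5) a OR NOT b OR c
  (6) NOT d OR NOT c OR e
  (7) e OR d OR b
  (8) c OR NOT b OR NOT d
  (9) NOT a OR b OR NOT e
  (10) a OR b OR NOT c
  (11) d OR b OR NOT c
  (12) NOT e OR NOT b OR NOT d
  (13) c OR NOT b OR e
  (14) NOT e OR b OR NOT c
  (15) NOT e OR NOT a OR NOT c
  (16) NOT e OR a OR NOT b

5

There are 2^5 = 32 truth assignments over (a, b, c, d, e).
Split on b. With b = true, the clauses containing b are satisfied and NOT b drops from the rest; 2 of the 2^4 = 16 assignments to the other variables satisfy what remains.
With b = false, by the same count on the reduced clause set, 3 assignments work.
Total: 2 + 3 = 5.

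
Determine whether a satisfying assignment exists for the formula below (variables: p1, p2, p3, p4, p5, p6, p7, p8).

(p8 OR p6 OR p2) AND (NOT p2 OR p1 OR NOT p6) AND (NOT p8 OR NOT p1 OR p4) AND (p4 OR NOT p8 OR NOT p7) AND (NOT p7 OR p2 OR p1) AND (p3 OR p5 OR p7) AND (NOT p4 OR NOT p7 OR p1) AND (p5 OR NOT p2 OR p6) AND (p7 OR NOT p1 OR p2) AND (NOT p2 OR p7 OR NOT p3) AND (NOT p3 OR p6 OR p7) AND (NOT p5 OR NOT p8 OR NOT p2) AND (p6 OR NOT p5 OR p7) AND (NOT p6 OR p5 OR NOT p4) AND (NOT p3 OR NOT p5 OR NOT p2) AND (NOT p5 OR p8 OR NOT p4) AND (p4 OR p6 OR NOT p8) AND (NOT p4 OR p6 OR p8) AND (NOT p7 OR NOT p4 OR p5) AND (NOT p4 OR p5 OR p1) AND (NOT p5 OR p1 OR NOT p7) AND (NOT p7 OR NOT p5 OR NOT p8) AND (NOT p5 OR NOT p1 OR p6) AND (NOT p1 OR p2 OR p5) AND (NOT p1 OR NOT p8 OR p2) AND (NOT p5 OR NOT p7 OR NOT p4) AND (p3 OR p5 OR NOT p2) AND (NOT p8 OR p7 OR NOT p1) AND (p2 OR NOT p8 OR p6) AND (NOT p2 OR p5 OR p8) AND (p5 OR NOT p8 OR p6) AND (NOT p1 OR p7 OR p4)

Branch on p8: set p8 = true.
Branch on p1: set p1 = false.
Branch on p2: set p2 = false.
Unit clause (NOT p7) forces p7 = false.
Unit clause (p6) forces p6 = true.
Branch on p3: set p3 = true.
Branch on p5: set p5 = true.
All clauses hold; p4 can take either value.
A satisfying assignment: p1 ↦ false, p2 ↦ false, p3 ↦ true, p4 ↦ false, p5 ↦ true, p6 ↦ true, p7 ↦ false, p8 ↦ true.

Satisfiable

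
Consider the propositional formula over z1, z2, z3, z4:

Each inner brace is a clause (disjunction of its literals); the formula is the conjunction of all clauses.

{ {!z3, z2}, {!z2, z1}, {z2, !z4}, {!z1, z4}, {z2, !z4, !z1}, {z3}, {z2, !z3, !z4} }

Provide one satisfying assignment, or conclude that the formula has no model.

The clause (z3) is unit, so z3 = true.
The clause (z2) is unit, so z2 = true.
The clause (z1) is unit, so z1 = true.
The clause (z4) is unit, so z4 = true.
All clauses are satisfied.

z1=true,  z2=true,  z3=true,  z4=true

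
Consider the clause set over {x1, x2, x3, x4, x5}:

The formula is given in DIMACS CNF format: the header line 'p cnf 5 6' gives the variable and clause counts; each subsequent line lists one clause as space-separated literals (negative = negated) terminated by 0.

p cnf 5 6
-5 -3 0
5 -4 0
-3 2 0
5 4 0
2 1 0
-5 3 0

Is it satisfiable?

No, unsatisfiable

Case x5 = False:
The clause (¬x4) is unit, so x4 = False.
That conflicts with the unit clause (x4).
So x5 must be the other value — set x5 = True.
The clause (¬x3) is unit, so x3 = False.
That conflicts with the unit clause (x3).
Both values of x5 lead to a conflict.
No assignment satisfies every clause.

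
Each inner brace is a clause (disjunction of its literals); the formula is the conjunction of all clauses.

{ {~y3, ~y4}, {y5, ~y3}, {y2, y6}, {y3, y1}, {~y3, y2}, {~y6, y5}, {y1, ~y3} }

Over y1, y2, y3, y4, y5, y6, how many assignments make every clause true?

10

There are 2^6 = 64 truth assignments over (y1, y2, y3, y4, y5, y6).
Split on y5. With y5 = 1, the clauses containing y5 are satisfied and ~y5 drops from the rest; 8 of the 2^5 = 32 assignments to the other variables satisfy what remains.
With y5 = 0, by the same count on the reduced clause set, 2 assignments work.
Total: 8 + 2 = 10.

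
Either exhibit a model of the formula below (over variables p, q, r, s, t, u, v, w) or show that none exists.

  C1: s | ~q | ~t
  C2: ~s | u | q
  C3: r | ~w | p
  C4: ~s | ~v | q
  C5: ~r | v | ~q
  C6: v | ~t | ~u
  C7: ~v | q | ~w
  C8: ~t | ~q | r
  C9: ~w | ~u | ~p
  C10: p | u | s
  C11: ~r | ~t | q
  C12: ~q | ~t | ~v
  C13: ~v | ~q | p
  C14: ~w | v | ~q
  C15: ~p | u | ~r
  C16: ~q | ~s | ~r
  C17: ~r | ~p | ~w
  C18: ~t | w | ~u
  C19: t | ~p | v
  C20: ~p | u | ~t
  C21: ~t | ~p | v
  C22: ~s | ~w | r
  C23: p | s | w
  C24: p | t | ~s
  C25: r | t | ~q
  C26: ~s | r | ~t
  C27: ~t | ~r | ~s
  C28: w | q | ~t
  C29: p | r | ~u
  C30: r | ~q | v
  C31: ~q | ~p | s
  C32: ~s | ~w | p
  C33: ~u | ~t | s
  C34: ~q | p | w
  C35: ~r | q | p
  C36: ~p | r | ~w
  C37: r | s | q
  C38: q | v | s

Branch on s: set s = 0.
Branch on q: set q = 0.
The clause (r) is unit, so r = 1.
The clause (~t) is unit, so t = 0.
The clause (p) is unit, so p = 1.
The clause (u) is unit, so u = 1.
The clause (~w) is unit, so w = 0.
The clause (v) is unit, so v = 1.
This assignment satisfies each clause.

p: 1,  q: 0,  r: 1,  s: 0,  t: 0,  u: 1,  v: 1,  w: 0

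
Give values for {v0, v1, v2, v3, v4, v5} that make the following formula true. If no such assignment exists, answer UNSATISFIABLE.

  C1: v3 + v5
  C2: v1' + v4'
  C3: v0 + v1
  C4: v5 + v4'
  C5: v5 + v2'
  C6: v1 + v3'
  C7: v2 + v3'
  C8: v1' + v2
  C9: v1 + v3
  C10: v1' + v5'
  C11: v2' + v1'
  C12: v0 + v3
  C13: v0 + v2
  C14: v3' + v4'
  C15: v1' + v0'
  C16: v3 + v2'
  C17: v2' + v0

UNSATISFIABLE

Branch on v3: set v3 = 1.
(v1) alone gives v1 = 1.
(v4') alone gives v4 = 0.
(v2) alone gives v2 = 1.
Now (v2') is unsatisfied and unit — conflict.
Backtrack on v3: now try v3 = 0.
(v5) alone gives v5 = 1.
(v1) alone gives v1 = 1.
Now (v1') is unsatisfied and unit — conflict.
Both values of v3 lead to a conflict.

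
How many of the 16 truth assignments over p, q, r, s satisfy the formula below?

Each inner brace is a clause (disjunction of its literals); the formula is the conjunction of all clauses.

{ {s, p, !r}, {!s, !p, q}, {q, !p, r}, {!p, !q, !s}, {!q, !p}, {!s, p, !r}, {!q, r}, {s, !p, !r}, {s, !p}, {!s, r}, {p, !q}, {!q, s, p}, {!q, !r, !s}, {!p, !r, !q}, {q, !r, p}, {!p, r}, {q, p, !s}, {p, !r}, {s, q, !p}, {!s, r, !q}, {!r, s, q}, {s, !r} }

There are 2^4 = 16 truth assignments over (p, q, r, s).
Check each against the 22 clauses (columns in the order p, q, r, s):
  F F F F  ✓ satisfies all
  F F F T  ✗ fails (!s || r)
  F F T F  ✗ fails (s || p || !r)
  F F T T  ✗ fails (!s || p || !r)
  F T F F  ✗ fails (!q || r)
  F T F T  ✗ fails (!q || r)
  F T T F  ✗ fails (s || p || !r)
  F T T T  ✗ fails (!s || p || !r)
  T F F F  ✗ fails (q || !p || r)
  T F F T  ✗ fails (!s || !p || q)
  T F T F  ✗ fails (s || !p || !r)
  T F T T  ✗ fails (!s || !p || q)
  T T F F  ✗ fails (!q || !p)
  T T F T  ✗ fails (!p || !q || !s)
  T T T F  ✗ fails (!q || !p)
  T T T T  ✗ fails (!p || !q || !s)
1 of the 16 rows is a model.

1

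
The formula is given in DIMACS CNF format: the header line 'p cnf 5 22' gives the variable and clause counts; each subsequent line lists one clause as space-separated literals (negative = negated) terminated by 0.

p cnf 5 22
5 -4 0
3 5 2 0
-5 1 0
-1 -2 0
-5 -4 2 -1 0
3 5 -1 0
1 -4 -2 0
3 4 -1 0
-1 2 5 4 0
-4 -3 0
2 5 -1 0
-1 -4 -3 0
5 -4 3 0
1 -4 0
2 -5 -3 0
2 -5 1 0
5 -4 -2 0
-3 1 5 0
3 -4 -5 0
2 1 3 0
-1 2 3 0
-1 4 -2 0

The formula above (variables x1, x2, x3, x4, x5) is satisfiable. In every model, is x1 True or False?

False

Suppose x1 = True.
The clause (¬x2) is unit, so x2 = False.
The clause (x5) is unit, so x5 = True.
The clause (¬x4) is unit, so x4 = False.
The clause (x3) is unit, so x3 = True.
But (¬x3) is also a unit clause — contradiction.
So every satisfying assignment has x1 = False.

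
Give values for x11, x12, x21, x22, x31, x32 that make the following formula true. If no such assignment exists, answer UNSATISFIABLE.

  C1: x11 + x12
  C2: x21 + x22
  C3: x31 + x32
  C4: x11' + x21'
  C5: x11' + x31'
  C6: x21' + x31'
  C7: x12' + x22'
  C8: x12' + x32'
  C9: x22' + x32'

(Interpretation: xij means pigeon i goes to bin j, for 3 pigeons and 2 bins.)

Suppose x11 = 1.
The clause (x21') is unit, so x21 = 0.
The clause (x22) is unit, so x22 = 1.
The clause (x31') is unit, so x31 = 0.
The clause (x32) is unit, so x32 = 1.
But (x32') is also a unit clause — contradiction.
Undo x11 and try x11 = 0.
The clause (x12) is unit, so x12 = 1.
The clause (x22') is unit, so x22 = 0.
The clause (x21) is unit, so x21 = 1.
The clause (x31') is unit, so x31 = 0.
The clause (x32) is unit, so x32 = 1.
But (x32') is also a unit clause — contradiction.
Neither x11 = 1 nor x11 = 0 works.

UNSATISFIABLE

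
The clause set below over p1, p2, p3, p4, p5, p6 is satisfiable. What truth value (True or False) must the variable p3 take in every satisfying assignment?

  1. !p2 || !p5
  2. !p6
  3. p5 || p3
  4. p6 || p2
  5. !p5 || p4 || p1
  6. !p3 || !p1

True

Suppose p3 = false.
From the singleton clause (!p6), p6 = false.
From the singleton clause (p5), p5 = true.
From the singleton clause (!p2), p2 = false.
But (p2) is also a unit clause — contradiction.
So every satisfying assignment has p3 = True.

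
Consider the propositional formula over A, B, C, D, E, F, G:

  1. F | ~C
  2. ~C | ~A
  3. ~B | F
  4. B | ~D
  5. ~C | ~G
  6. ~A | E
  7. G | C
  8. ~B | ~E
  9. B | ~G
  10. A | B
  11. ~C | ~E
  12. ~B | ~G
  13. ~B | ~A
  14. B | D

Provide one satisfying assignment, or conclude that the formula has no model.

Try F = 1.
Try C = 1.
The clause (~A) is unit, so A = 0.
The clause (~G) is unit, so G = 0.
The clause (B) is unit, so B = 1.
The clause (~E) is unit, so E = 0.
No clause remains; D is free.

A=0, B=1, C=1, D=1, E=0, F=1, G=0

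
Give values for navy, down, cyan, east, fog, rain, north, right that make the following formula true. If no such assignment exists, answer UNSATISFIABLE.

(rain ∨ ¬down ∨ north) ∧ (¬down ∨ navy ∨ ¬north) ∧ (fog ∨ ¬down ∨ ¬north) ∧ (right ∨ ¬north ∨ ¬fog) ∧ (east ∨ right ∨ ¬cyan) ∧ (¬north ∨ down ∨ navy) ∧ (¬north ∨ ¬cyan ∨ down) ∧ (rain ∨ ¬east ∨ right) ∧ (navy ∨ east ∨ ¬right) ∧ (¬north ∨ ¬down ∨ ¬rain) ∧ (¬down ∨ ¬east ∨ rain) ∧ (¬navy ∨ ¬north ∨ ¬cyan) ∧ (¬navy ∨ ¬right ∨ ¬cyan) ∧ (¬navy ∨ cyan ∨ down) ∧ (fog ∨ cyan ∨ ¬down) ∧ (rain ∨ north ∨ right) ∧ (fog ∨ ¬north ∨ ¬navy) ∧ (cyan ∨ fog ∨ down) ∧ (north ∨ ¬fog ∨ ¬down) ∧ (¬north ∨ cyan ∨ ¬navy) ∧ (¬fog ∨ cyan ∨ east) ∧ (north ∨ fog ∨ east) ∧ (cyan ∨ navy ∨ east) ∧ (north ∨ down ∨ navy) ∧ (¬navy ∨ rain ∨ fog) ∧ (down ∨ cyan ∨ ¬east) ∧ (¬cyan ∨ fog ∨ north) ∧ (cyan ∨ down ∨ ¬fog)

navy: True; down: False; cyan: True; east: True; fog: True; rain: True; north: False; right: False

Branch on rain: set rain = True.
Branch on north: set north = False.
Branch on fog: set fog = True.
(¬down) alone gives down = False.
(navy) alone gives navy = True.
(cyan) alone gives cyan = True.
(¬right) alone gives right = False.
(east) alone gives east = True.
All clauses are satisfied.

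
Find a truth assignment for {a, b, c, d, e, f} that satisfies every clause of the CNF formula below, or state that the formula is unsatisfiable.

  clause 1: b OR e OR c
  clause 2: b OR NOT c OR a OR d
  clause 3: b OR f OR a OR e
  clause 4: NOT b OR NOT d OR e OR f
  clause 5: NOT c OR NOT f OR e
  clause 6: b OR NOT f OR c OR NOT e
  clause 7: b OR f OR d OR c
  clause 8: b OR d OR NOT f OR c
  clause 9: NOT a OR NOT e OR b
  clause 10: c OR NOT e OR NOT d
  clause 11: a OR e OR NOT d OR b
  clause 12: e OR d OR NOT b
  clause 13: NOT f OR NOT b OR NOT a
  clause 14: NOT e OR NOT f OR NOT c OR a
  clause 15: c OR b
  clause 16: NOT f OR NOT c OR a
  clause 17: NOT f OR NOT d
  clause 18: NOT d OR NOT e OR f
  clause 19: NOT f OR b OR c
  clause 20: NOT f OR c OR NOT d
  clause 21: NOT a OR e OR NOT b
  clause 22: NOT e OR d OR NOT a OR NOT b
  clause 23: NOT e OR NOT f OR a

Branch on c: set c = false.
The clause (b) is unit, so b = true.
Branch on e: set e = true.
The clause (NOT d) is unit, so d = false.
The clause (NOT a) is unit, so a = false.
The clause (NOT f) is unit, so f = false.
Every clause now holds.

a ↦ false; b ↦ true; c ↦ false; d ↦ false; e ↦ true; f ↦ false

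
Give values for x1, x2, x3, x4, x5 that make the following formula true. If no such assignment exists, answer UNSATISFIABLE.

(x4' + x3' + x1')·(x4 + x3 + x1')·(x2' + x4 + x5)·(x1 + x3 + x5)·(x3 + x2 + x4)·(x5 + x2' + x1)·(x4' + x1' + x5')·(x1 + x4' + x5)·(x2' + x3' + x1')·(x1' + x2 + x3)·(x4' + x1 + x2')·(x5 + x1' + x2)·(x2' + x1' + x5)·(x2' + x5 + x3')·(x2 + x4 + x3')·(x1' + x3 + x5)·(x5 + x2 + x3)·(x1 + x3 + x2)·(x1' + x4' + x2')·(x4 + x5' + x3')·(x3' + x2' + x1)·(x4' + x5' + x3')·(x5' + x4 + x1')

x1=0, x2=1, x3=0, x4=0, x5=1

Branch on x4: set x4 = 0.
Branch on x3: set x3 = 0.
The clause (x1') is unit, so x1 = 0.
The clause (x5) is unit, so x5 = 1.
The clause (x2) is unit, so x2 = 1.
Every clause now holds.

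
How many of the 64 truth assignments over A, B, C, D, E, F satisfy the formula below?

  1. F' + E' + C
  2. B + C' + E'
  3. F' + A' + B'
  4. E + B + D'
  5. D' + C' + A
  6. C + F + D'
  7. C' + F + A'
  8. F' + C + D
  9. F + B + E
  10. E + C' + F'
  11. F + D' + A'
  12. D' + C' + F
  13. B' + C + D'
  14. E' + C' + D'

9

There are 2^6 = 64 truth assignments over (A, B, C, D, E, F).
Split on A. With A = 1, the clauses containing A are satisfied and A' drops from the rest; 3 of the 2^5 = 32 assignments to the other variables satisfy what remains.
With A = 0, by the same count on the reduced clause set, 6 assignments work.
(One model: A=F, B=F, C=F, D=F, E=T, F=F.)
Total: 3 + 6 = 9.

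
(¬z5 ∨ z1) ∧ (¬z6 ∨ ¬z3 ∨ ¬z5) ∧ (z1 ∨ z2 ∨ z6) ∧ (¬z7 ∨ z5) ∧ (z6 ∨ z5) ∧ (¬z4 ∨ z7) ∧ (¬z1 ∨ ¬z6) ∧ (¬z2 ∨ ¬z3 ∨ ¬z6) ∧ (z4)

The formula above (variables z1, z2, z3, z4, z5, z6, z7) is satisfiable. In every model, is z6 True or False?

Suppose z6 = True.
From the singleton clause (¬z1), z1 = False.
From the singleton clause (¬z5), z5 = False.
From the singleton clause (¬z7), z7 = False.
From the singleton clause (¬z4), z4 = False.
But (z4) is also a unit clause — contradiction.
So every satisfying assignment has z6 = False.

False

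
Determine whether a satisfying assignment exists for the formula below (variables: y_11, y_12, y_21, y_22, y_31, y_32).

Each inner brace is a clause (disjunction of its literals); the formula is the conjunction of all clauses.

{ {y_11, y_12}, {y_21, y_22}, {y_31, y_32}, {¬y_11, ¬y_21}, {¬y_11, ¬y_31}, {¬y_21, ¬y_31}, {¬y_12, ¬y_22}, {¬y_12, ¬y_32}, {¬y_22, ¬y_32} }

No

Case y_11 = True:
The clause (¬y_21) is unit, so y_21 = False.
The clause (y_22) is unit, so y_22 = True.
The clause (¬y_31) is unit, so y_31 = False.
The clause (y_32) is unit, so y_32 = True.
But (¬y_32) is also a unit clause — contradiction.
Undo y_11 and try y_11 = False.
The clause (y_12) is unit, so y_12 = True.
The clause (¬y_22) is unit, so y_22 = False.
The clause (y_21) is unit, so y_21 = True.
The clause (¬y_31) is unit, so y_31 = False.
The clause (y_32) is unit, so y_32 = True.
But (¬y_32) is also a unit clause — contradiction.
Neither y_11 = True nor y_11 = False works.
No assignment satisfies every clause.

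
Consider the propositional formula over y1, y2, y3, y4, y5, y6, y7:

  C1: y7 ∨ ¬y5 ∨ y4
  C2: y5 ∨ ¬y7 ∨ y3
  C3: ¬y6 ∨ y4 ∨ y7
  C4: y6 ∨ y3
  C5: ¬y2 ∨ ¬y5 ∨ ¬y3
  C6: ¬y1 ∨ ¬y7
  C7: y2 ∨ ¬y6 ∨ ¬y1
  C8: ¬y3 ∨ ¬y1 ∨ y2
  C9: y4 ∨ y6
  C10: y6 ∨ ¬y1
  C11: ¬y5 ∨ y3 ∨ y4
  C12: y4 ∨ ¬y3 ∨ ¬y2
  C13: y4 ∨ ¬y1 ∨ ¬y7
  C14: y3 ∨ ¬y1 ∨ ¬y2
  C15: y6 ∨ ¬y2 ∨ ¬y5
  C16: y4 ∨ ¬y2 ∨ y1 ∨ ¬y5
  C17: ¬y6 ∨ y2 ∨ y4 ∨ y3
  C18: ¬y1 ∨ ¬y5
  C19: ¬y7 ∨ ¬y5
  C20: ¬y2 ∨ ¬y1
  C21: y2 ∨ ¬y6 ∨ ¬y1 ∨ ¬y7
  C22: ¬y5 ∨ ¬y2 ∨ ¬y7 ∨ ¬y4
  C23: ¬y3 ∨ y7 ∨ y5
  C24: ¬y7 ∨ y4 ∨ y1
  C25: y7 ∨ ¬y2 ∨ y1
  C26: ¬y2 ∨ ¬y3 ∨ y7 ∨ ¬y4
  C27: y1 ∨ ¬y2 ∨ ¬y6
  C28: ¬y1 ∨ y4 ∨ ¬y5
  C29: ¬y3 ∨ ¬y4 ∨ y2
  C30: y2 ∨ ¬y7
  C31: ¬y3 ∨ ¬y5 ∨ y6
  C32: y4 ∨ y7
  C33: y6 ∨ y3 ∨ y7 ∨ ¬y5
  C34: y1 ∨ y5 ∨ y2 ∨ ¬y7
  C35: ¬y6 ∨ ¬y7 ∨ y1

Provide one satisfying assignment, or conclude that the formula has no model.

Branch on y6: set y6 = True.
Branch on y4: set y4 = True.
Branch on y1: set y1 = False.
(¬y2) alone gives y2 = False.
(¬y3) alone gives y3 = False.
(¬y7) alone gives y7 = False.
No clause remains; y5 is free.

y1=False; y2=False; y3=False; y4=True; y5=True; y6=True; y7=False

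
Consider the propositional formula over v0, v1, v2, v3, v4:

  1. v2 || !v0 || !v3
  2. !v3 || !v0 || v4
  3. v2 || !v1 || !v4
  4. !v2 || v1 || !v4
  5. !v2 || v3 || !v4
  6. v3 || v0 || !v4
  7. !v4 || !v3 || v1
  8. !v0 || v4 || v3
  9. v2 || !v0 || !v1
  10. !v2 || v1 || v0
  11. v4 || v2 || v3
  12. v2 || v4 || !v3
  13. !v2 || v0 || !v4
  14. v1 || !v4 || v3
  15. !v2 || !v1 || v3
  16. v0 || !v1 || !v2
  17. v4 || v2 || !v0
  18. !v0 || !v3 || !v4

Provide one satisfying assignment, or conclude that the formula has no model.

Branch on v2: set v2 = true.
Branch on v1: set v1 = true.
The clause (v3) is unit, so v3 = true.
The clause (v0) is unit, so v0 = true.
The clause (v4) is unit, so v4 = true.
That conflicts with the unit clause (!v4).
Undo v1 and try v1 = false.
The clause (!v4) is unit, so v4 = false.
The clause (v0) is unit, so v0 = true.
The clause (!v3) is unit, so v3 = false.
That conflicts with the unit clause (v3).
Both values of v1 lead to a conflict.
Undo v2 and try v2 = false.
Branch on v0: set v0 = false.
Branch on v1: set v1 = false.
Branch on v3: set v3 = true.
The clause (!v4) is unit, so v4 = false.
That conflicts with the unit clause (v4).
Undo v3 and try v3 = false.
The clause (!v4) is unit, so v4 = false.
That conflicts with the unit clause (v4).
Both values of v3 lead to a conflict.
Undo v1 and try v1 = true.
The clause (!v4) is unit, so v4 = false.
The clause (v3) is unit, so v3 = true.
That conflicts with the unit clause (!v3).
Both values of v1 lead to a conflict.
Undo v0 and try v0 = true.
The clause (!v3) is unit, so v3 = false.
The clause (v4) is unit, so v4 = true.
The clause (!v1) is unit, so v1 = false.
That conflicts with the unit clause (v1).
Both values of v0 lead to a conflict.
Both values of v2 lead to a conflict.

UNSATISFIABLE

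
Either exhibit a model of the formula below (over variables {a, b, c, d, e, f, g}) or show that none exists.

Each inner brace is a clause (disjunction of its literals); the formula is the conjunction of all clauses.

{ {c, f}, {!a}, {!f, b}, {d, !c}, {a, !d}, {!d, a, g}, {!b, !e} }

(!a) alone gives a = false.
(!d) alone gives d = false.
(!c) alone gives c = false.
(f) alone gives f = true.
(b) alone gives b = true.
(!e) alone gives e = false.
No clause remains; g is free.

a=false,  b=true,  c=false,  d=false,  e=false,  f=true,  g=true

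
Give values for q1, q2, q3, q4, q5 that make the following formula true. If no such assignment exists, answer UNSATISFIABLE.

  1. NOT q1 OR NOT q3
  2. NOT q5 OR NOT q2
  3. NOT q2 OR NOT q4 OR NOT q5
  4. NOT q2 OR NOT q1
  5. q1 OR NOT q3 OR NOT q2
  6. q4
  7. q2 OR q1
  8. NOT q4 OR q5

q1=true, q2=false, q3=false, q4=true, q5=true

Unit clause (q4) forces q4 = true.
Unit clause (q5) forces q5 = true.
Unit clause (NOT q2) forces q2 = false.
Unit clause (q1) forces q1 = true.
Unit clause (NOT q3) forces q3 = false.
All clauses are satisfied.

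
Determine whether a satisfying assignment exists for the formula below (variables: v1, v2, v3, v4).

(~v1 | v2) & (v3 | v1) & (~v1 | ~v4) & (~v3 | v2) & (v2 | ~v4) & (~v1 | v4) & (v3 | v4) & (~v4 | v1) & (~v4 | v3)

Yes, satisfiable

Case v1 = 0:
From the singleton clause (v3), v3 = 1.
From the singleton clause (v2), v2 = 1.
From the singleton clause (~v4), v4 = 0.
This assignment satisfies each clause.
A satisfying assignment: v1 ↦ 0, v2 ↦ 1, v3 ↦ 1, v4 ↦ 0.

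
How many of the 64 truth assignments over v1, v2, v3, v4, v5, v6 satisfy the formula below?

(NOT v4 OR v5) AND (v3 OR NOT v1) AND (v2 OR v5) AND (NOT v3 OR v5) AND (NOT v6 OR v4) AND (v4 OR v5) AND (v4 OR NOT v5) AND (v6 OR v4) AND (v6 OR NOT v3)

8

There are 2^6 = 64 truth assignments over (v1, v2, v3, v4, v5, v6).
Split on v5. With v5 = true, the clauses containing v5 are satisfied and NOT v5 drops from the rest; 8 of the 2^5 = 32 assignments to the other variables satisfy what remains.
With v5 = false, by the same count on the reduced clause set, 0 assignments work.
(One model: v1=F, v2=F, v3=F, v4=T, v5=T, v6=F.)
Total: 8 + 0 = 8.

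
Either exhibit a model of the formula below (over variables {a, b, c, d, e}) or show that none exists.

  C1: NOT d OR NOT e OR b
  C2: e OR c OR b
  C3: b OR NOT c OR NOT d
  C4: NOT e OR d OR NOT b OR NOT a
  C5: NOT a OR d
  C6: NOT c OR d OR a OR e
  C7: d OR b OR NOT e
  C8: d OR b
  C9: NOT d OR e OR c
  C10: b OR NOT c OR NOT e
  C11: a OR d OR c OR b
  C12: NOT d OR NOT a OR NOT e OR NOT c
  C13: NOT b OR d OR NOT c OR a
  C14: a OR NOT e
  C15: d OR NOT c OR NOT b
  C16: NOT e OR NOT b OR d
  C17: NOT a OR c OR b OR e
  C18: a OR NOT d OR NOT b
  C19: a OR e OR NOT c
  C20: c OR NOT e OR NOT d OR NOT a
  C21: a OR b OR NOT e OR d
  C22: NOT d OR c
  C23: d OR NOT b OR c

Try a = true.
(d) alone gives d = true.
(c) alone gives c = true.
(b) alone gives b = true.
(NOT e) alone gives e = false.
Every clause now holds.

a ↦ true,  b ↦ true,  c ↦ true,  d ↦ true,  e ↦ false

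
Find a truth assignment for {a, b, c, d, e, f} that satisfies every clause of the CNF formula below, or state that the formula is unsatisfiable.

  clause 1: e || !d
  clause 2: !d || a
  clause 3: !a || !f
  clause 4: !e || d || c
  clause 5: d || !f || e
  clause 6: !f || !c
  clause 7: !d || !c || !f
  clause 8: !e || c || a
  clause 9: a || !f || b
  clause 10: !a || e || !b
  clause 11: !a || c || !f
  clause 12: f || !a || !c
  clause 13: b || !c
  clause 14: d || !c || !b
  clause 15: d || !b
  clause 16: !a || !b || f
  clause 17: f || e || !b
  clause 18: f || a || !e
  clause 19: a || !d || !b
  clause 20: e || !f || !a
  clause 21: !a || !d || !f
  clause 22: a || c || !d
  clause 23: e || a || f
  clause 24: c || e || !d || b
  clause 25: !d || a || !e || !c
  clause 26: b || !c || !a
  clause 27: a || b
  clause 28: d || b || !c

a ↦ true; b ↦ false; c ↦ false; d ↦ false; e ↦ false; f ↦ false

Case e = false:
Unit clause (!d) forces d = false.
Unit clause (!f) forces f = false.
Unit clause (!b) forces b = false.
Unit clause (!c) forces c = false.
Unit clause (a) forces a = true.
All clauses are satisfied.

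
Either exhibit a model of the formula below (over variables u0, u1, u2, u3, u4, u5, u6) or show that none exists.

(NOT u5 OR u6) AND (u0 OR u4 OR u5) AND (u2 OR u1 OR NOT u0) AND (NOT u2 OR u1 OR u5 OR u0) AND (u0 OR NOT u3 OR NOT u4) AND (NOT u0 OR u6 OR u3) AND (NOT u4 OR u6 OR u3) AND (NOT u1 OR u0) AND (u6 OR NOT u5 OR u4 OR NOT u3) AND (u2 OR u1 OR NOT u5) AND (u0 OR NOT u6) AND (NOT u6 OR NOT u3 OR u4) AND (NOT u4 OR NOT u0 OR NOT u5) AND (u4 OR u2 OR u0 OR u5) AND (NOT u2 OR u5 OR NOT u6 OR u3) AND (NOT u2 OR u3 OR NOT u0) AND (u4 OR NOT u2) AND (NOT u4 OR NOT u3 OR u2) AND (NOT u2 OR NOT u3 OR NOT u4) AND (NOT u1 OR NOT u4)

u0=true; u1=true; u2=false; u3=true; u4=false; u5=false; u6=false

Case u5 = false:
Case u0 = true:
Case u2 = false:
Unit clause (u1) forces u1 = true.
Unit clause (NOT u4) forces u4 = false.
Case u6 = false:
Unit clause (u3) forces u3 = true.
All clauses are satisfied.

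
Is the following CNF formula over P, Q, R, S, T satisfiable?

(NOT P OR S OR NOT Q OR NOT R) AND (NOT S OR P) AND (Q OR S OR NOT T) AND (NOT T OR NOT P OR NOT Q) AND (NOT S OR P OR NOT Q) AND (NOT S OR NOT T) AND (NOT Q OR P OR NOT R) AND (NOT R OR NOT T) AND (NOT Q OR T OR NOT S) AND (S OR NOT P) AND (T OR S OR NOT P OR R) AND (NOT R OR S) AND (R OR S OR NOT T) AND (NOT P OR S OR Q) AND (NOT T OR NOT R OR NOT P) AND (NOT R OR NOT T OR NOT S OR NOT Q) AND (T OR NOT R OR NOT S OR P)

Yes, satisfiable

Branch on S: set S = true.
(P) alone gives P = true.
(NOT T) alone gives T = false.
(NOT Q) alone gives Q = false.
All clauses hold; R can take either value.
A satisfying assignment: P: true,  Q: false,  R: true,  S: true,  T: false.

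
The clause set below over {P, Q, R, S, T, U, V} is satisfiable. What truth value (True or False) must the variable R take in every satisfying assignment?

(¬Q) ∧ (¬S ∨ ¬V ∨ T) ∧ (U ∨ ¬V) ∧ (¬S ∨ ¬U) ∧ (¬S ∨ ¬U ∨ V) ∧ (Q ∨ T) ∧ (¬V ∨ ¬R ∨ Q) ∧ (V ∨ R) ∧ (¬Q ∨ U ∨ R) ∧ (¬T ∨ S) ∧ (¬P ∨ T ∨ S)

Suppose R = False.
(¬Q) alone gives Q = False.
(T) alone gives T = True.
(V) alone gives V = True.
(U) alone gives U = True.
(¬S) alone gives S = False.
That conflicts with the unit clause (S).
So every satisfying assignment has R = True.

True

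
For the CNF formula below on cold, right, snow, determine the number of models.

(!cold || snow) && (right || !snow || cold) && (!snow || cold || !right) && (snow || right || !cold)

4

There are 2^3 = 8 truth assignments over (cold, right, snow).
Check each against the 4 clauses (columns in the order cold, right, snow):
  F F F  ✓ satisfies all
  F F T  ✗ fails (right || !snow || cold)
  F T F  ✓ satisfies all
  F T T  ✗ fails (!snow || cold || !right)
  T F F  ✗ fails (!cold || snow)
  T F T  ✓ satisfies all
  T T F  ✗ fails (!cold || snow)
  T T T  ✓ satisfies all
4 of the 8 rows are models.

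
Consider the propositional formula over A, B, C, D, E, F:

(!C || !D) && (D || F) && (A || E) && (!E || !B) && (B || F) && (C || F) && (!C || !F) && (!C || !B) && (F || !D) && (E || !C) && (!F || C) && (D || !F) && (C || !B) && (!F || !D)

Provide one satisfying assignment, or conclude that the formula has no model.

UNSATISFIABLE

Case C = false:
Unit clause (F) forces F = true.
But (!F) is also a unit clause — contradiction.
Backtrack on C: now try C = true.
Unit clause (!D) forces D = false.
Unit clause (F) forces F = true.
But (!F) is also a unit clause — contradiction.
Either choice for C ends in contradiction.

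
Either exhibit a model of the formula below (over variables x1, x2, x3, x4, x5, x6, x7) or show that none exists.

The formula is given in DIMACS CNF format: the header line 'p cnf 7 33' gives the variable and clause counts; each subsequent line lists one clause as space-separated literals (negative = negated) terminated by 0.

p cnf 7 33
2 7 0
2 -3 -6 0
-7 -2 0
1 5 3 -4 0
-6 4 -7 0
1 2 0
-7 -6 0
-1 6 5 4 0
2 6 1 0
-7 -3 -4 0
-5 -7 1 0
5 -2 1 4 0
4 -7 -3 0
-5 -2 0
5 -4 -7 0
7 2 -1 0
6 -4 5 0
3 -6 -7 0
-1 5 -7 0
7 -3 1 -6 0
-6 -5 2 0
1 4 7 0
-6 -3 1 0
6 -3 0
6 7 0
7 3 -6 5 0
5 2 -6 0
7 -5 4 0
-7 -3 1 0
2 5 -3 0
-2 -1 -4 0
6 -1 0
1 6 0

Suppose x2 = True.
(¬x7) alone gives x7 = False.
(¬x5) alone gives x5 = False.
(x6) alone gives x6 = True.
(x3) alone gives x3 = True.
(x1) alone gives x1 = True.
(¬x4) alone gives x4 = False.
This assignment satisfies each clause.

x1: True; x2: True; x3: True; x4: False; x5: False; x6: True; x7: False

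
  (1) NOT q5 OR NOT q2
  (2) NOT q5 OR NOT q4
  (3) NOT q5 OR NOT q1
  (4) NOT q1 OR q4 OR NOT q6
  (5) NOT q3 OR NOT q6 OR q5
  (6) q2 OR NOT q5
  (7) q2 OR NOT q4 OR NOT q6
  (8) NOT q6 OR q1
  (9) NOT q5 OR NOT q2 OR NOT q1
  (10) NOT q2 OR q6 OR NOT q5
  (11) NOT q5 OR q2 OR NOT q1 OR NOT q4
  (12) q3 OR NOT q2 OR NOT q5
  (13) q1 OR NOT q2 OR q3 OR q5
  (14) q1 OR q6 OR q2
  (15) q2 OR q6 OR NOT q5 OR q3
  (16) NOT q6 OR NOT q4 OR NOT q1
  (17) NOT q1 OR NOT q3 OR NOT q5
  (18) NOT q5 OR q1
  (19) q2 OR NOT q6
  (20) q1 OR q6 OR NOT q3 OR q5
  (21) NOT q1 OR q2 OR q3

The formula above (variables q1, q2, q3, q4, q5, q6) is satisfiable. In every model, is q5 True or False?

False

Suppose q5 = true.
(NOT q2) alone gives q2 = false.
But (q2) is also a unit clause — contradiction.
So every satisfying assignment has q5 = False.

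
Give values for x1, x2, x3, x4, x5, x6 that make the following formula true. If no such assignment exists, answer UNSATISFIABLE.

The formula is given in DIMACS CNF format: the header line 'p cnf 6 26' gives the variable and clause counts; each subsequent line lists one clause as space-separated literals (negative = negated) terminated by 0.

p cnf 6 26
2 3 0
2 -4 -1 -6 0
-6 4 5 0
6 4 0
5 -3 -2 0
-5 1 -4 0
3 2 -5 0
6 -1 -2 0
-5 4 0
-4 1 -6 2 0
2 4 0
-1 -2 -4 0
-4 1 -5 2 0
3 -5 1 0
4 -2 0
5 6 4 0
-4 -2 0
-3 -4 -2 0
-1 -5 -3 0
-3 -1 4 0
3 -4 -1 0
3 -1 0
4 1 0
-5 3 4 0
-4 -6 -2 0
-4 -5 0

x1: False,  x2: False,  x3: True,  x4: True,  x5: False,  x6: False

Suppose x2 = False.
(x3) alone gives x3 = True.
(x4) alone gives x4 = True.
(¬x5) alone gives x5 = False.
Suppose x1 = False.
(¬x6) alone gives x6 = False.
Every clause now holds.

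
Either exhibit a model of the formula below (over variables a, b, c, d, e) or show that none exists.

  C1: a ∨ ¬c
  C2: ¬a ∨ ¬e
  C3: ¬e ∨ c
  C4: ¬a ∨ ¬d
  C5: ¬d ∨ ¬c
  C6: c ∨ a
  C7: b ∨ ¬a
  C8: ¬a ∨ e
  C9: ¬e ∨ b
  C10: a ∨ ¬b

Case a = True:
(¬e) alone gives e = False.
Now (e) is unsatisfied and unit — conflict.
Undo a and try a = False.
(¬c) alone gives c = False.
Now (c) is unsatisfied and unit — conflict.
Both values of a lead to a conflict.

UNSATISFIABLE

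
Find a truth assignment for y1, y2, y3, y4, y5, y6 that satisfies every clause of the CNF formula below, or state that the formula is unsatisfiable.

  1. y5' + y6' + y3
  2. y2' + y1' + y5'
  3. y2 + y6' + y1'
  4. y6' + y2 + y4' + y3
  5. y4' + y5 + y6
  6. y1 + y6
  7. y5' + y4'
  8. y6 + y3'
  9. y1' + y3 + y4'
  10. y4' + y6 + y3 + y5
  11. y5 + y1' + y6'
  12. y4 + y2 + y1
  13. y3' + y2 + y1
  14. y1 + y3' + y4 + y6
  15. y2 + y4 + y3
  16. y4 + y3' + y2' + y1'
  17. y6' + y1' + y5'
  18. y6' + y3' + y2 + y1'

y1=0; y2=1; y3=0; y4=0; y5=0; y6=1

Branch on y1: set y1 = 0.
Unit clause (y6) forces y6 = 1.
Branch on y5: set y5 = 0.
Branch on y4: set y4 = 0.
Unit clause (y2) forces y2 = 1.
All clauses hold; y3 can take either value.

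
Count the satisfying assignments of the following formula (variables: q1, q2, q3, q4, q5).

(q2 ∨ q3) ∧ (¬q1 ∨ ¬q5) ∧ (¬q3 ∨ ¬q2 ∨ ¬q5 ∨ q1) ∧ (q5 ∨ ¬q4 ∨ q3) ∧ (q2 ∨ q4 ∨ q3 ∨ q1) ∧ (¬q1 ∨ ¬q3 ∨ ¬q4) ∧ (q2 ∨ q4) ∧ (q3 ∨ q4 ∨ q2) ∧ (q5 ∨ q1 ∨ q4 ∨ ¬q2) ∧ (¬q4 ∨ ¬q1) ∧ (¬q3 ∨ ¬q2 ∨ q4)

6

There are 2^5 = 32 truth assignments over (q1, q2, q3, q4, q5).
Split on q4. With q4 = True, the clauses containing q4 are satisfied and ¬q4 drops from the rest; 4 of the 2^4 = 16 assignments to the other variables satisfy what remains.
With q4 = False, by the same count on the reduced clause set, 2 assignments work.
(One model: q1=F, q2=F, q3=T, q4=T, q5=F.)
Total: 4 + 2 = 6.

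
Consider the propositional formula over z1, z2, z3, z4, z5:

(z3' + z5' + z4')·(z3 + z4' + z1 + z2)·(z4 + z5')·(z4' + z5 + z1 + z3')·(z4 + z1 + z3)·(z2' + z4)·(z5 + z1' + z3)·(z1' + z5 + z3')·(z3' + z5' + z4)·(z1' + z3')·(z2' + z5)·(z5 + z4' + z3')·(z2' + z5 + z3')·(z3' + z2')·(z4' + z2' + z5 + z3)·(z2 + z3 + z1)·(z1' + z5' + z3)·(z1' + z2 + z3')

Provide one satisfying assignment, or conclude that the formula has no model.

Suppose z4 = 1.
Suppose z3 = 0.
Suppose z1 = 0.
The clause (z2) is unit, so z2 = 1.
The clause (z5) is unit, so z5 = 1.
Every clause now holds.

z1: 0,  z2: 1,  z3: 0,  z4: 1,  z5: 1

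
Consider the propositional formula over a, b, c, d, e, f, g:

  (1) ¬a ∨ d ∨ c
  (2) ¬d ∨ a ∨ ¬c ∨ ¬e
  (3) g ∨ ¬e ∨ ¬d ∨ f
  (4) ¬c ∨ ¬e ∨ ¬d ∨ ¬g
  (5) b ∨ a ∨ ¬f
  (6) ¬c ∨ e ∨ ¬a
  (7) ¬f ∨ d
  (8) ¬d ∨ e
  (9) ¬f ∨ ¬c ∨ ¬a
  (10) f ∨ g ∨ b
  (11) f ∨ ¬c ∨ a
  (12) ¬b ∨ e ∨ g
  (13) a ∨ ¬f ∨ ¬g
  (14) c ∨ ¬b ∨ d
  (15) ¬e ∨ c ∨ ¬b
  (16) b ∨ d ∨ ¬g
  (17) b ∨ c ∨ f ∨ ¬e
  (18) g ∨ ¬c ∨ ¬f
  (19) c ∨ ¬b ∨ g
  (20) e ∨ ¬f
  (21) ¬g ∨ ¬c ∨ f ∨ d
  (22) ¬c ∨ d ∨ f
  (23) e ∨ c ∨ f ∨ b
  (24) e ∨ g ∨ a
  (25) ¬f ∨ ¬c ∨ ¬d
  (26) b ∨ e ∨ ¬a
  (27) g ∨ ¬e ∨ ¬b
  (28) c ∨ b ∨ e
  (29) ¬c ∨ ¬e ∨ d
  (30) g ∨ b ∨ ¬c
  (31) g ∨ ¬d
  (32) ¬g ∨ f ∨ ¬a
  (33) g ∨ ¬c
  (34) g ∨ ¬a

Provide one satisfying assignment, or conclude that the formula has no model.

a=True; b=False; c=False; d=True; e=True; f=True; g=True

Branch on f: set f = True.
The clause (d) is unit, so d = True.
The clause (e) is unit, so e = True.
The clause (¬c) is unit, so c = False.
The clause (¬b) is unit, so b = False.
The clause (a) is unit, so a = True.
The clause (g) is unit, so g = True.
All clauses are satisfied.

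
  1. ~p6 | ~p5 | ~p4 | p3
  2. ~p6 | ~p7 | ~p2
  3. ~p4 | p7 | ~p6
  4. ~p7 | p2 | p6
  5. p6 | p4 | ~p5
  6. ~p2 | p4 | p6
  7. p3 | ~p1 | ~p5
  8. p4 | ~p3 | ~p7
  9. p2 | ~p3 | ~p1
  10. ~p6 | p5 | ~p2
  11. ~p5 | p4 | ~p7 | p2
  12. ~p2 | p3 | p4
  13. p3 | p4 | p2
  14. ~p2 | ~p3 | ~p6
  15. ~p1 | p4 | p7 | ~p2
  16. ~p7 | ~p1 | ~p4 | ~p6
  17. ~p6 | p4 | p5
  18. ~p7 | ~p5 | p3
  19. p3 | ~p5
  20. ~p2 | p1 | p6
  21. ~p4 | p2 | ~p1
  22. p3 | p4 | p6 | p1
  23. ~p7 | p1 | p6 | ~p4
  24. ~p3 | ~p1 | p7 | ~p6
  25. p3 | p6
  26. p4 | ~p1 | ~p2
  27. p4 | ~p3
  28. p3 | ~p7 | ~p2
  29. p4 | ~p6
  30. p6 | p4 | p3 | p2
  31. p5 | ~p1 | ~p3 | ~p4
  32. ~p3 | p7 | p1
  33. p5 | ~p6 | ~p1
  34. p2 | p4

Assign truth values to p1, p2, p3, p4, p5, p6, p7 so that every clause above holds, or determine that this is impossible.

Try p3 = 1.
The clause (p4) is unit, so p4 = 1.
Try p7 = 0.
The clause (~p6) is unit, so p6 = 0.
The clause (p1) is unit, so p1 = 1.
The clause (p2) is unit, so p2 = 1.
The clause (p5) is unit, so p5 = 1.
Every clause now holds.

p1: 1,  p2: 1,  p3: 1,  p4: 1,  p5: 1,  p6: 0,  p7: 0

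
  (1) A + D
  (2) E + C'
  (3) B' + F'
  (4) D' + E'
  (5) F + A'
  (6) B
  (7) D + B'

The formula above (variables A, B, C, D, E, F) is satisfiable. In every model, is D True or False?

True

Suppose D = 0.
(A) alone gives A = 1.
(F) alone gives F = 1.
(B') alone gives B = 0.
That conflicts with the unit clause (B).
So every satisfying assignment has D = True.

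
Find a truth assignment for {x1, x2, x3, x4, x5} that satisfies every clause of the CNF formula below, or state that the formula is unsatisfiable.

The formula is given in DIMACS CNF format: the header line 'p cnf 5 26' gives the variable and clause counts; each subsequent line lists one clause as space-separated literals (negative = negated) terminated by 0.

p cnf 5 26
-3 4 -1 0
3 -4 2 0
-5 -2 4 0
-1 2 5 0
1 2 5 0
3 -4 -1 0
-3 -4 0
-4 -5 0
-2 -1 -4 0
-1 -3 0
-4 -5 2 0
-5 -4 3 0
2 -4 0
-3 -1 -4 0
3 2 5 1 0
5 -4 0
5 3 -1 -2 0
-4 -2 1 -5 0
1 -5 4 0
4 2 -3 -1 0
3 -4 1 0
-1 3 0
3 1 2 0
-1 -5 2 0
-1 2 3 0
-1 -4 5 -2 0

x1=False; x2=True; x3=False; x4=False; x5=False

Suppose x3 = False.
Unit clause (¬x1) forces x1 = False.
Unit clause (¬x4) forces x4 = False.
Unit clause (¬x5) forces x5 = False.
Unit clause (x2) forces x2 = True.
Every clause now holds.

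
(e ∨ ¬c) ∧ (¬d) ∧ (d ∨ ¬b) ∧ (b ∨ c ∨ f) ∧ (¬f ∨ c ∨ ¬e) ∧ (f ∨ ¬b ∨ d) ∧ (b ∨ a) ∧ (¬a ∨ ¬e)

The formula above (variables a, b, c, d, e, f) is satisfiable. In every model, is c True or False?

False

Suppose c = True.
From the singleton clause (e), e = True.
From the singleton clause (¬d), d = False.
From the singleton clause (¬b), b = False.
From the singleton clause (a), a = True.
That conflicts with the unit clause (¬a).
So every satisfying assignment has c = False.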